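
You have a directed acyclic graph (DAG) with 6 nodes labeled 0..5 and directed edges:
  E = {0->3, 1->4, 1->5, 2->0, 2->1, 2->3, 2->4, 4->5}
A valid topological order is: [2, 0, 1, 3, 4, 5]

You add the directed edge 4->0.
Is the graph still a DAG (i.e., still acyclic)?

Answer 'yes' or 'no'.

Answer: yes

Derivation:
Given toposort: [2, 0, 1, 3, 4, 5]
Position of 4: index 4; position of 0: index 1
New edge 4->0: backward (u after v in old order)
Backward edge: old toposort is now invalid. Check if this creates a cycle.
Does 0 already reach 4? Reachable from 0: [0, 3]. NO -> still a DAG (reorder needed).
Still a DAG? yes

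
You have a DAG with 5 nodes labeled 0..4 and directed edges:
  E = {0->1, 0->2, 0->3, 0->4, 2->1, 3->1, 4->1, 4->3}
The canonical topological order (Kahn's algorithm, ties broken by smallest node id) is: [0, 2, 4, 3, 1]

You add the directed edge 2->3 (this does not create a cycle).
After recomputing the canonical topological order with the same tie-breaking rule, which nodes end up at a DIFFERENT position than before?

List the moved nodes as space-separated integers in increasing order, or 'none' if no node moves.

Old toposort: [0, 2, 4, 3, 1]
Added edge 2->3
Recompute Kahn (smallest-id tiebreak):
  initial in-degrees: [0, 4, 1, 3, 1]
  ready (indeg=0): [0]
  pop 0: indeg[1]->3; indeg[2]->0; indeg[3]->2; indeg[4]->0 | ready=[2, 4] | order so far=[0]
  pop 2: indeg[1]->2; indeg[3]->1 | ready=[4] | order so far=[0, 2]
  pop 4: indeg[1]->1; indeg[3]->0 | ready=[3] | order so far=[0, 2, 4]
  pop 3: indeg[1]->0 | ready=[1] | order so far=[0, 2, 4, 3]
  pop 1: no out-edges | ready=[] | order so far=[0, 2, 4, 3, 1]
New canonical toposort: [0, 2, 4, 3, 1]
Compare positions:
  Node 0: index 0 -> 0 (same)
  Node 1: index 4 -> 4 (same)
  Node 2: index 1 -> 1 (same)
  Node 3: index 3 -> 3 (same)
  Node 4: index 2 -> 2 (same)
Nodes that changed position: none

Answer: none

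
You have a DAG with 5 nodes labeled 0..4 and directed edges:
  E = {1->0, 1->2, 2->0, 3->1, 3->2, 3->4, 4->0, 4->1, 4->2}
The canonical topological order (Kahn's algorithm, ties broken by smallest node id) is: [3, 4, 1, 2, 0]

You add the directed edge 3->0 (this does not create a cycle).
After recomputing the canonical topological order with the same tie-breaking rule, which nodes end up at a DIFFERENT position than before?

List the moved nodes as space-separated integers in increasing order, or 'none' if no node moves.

Old toposort: [3, 4, 1, 2, 0]
Added edge 3->0
Recompute Kahn (smallest-id tiebreak):
  initial in-degrees: [4, 2, 3, 0, 1]
  ready (indeg=0): [3]
  pop 3: indeg[0]->3; indeg[1]->1; indeg[2]->2; indeg[4]->0 | ready=[4] | order so far=[3]
  pop 4: indeg[0]->2; indeg[1]->0; indeg[2]->1 | ready=[1] | order so far=[3, 4]
  pop 1: indeg[0]->1; indeg[2]->0 | ready=[2] | order so far=[3, 4, 1]
  pop 2: indeg[0]->0 | ready=[0] | order so far=[3, 4, 1, 2]
  pop 0: no out-edges | ready=[] | order so far=[3, 4, 1, 2, 0]
New canonical toposort: [3, 4, 1, 2, 0]
Compare positions:
  Node 0: index 4 -> 4 (same)
  Node 1: index 2 -> 2 (same)
  Node 2: index 3 -> 3 (same)
  Node 3: index 0 -> 0 (same)
  Node 4: index 1 -> 1 (same)
Nodes that changed position: none

Answer: none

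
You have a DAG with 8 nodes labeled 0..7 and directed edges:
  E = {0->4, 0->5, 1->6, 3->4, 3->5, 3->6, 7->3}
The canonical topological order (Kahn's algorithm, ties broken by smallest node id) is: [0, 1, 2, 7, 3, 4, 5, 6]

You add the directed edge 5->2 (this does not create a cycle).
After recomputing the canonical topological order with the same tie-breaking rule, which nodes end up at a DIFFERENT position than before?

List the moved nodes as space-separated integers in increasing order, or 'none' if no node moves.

Old toposort: [0, 1, 2, 7, 3, 4, 5, 6]
Added edge 5->2
Recompute Kahn (smallest-id tiebreak):
  initial in-degrees: [0, 0, 1, 1, 2, 2, 2, 0]
  ready (indeg=0): [0, 1, 7]
  pop 0: indeg[4]->1; indeg[5]->1 | ready=[1, 7] | order so far=[0]
  pop 1: indeg[6]->1 | ready=[7] | order so far=[0, 1]
  pop 7: indeg[3]->0 | ready=[3] | order so far=[0, 1, 7]
  pop 3: indeg[4]->0; indeg[5]->0; indeg[6]->0 | ready=[4, 5, 6] | order so far=[0, 1, 7, 3]
  pop 4: no out-edges | ready=[5, 6] | order so far=[0, 1, 7, 3, 4]
  pop 5: indeg[2]->0 | ready=[2, 6] | order so far=[0, 1, 7, 3, 4, 5]
  pop 2: no out-edges | ready=[6] | order so far=[0, 1, 7, 3, 4, 5, 2]
  pop 6: no out-edges | ready=[] | order so far=[0, 1, 7, 3, 4, 5, 2, 6]
New canonical toposort: [0, 1, 7, 3, 4, 5, 2, 6]
Compare positions:
  Node 0: index 0 -> 0 (same)
  Node 1: index 1 -> 1 (same)
  Node 2: index 2 -> 6 (moved)
  Node 3: index 4 -> 3 (moved)
  Node 4: index 5 -> 4 (moved)
  Node 5: index 6 -> 5 (moved)
  Node 6: index 7 -> 7 (same)
  Node 7: index 3 -> 2 (moved)
Nodes that changed position: 2 3 4 5 7

Answer: 2 3 4 5 7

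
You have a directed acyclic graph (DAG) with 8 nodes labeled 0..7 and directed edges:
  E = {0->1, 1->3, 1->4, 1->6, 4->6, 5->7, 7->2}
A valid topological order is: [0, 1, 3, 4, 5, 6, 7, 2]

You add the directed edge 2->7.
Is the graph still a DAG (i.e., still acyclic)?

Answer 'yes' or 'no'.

Given toposort: [0, 1, 3, 4, 5, 6, 7, 2]
Position of 2: index 7; position of 7: index 6
New edge 2->7: backward (u after v in old order)
Backward edge: old toposort is now invalid. Check if this creates a cycle.
Does 7 already reach 2? Reachable from 7: [2, 7]. YES -> cycle!
Still a DAG? no

Answer: no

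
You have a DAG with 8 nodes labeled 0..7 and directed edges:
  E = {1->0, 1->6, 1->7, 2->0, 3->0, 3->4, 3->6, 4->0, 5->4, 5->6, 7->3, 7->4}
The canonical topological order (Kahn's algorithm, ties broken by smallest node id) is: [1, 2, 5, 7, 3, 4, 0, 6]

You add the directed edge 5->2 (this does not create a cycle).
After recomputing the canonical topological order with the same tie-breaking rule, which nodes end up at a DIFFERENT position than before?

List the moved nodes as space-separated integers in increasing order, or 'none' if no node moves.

Answer: 2 5

Derivation:
Old toposort: [1, 2, 5, 7, 3, 4, 0, 6]
Added edge 5->2
Recompute Kahn (smallest-id tiebreak):
  initial in-degrees: [4, 0, 1, 1, 3, 0, 3, 1]
  ready (indeg=0): [1, 5]
  pop 1: indeg[0]->3; indeg[6]->2; indeg[7]->0 | ready=[5, 7] | order so far=[1]
  pop 5: indeg[2]->0; indeg[4]->2; indeg[6]->1 | ready=[2, 7] | order so far=[1, 5]
  pop 2: indeg[0]->2 | ready=[7] | order so far=[1, 5, 2]
  pop 7: indeg[3]->0; indeg[4]->1 | ready=[3] | order so far=[1, 5, 2, 7]
  pop 3: indeg[0]->1; indeg[4]->0; indeg[6]->0 | ready=[4, 6] | order so far=[1, 5, 2, 7, 3]
  pop 4: indeg[0]->0 | ready=[0, 6] | order so far=[1, 5, 2, 7, 3, 4]
  pop 0: no out-edges | ready=[6] | order so far=[1, 5, 2, 7, 3, 4, 0]
  pop 6: no out-edges | ready=[] | order so far=[1, 5, 2, 7, 3, 4, 0, 6]
New canonical toposort: [1, 5, 2, 7, 3, 4, 0, 6]
Compare positions:
  Node 0: index 6 -> 6 (same)
  Node 1: index 0 -> 0 (same)
  Node 2: index 1 -> 2 (moved)
  Node 3: index 4 -> 4 (same)
  Node 4: index 5 -> 5 (same)
  Node 5: index 2 -> 1 (moved)
  Node 6: index 7 -> 7 (same)
  Node 7: index 3 -> 3 (same)
Nodes that changed position: 2 5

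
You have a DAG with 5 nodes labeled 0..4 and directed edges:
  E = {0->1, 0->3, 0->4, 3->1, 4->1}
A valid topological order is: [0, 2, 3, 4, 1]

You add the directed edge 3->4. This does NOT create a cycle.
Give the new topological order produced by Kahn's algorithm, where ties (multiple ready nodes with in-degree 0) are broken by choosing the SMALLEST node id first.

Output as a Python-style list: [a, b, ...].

Answer: [0, 2, 3, 4, 1]

Derivation:
Old toposort: [0, 2, 3, 4, 1]
Added edge: 3->4
Position of 3 (2) < position of 4 (3). Old order still valid.
Run Kahn's algorithm (break ties by smallest node id):
  initial in-degrees: [0, 3, 0, 1, 2]
  ready (indeg=0): [0, 2]
  pop 0: indeg[1]->2; indeg[3]->0; indeg[4]->1 | ready=[2, 3] | order so far=[0]
  pop 2: no out-edges | ready=[3] | order so far=[0, 2]
  pop 3: indeg[1]->1; indeg[4]->0 | ready=[4] | order so far=[0, 2, 3]
  pop 4: indeg[1]->0 | ready=[1] | order so far=[0, 2, 3, 4]
  pop 1: no out-edges | ready=[] | order so far=[0, 2, 3, 4, 1]
  Result: [0, 2, 3, 4, 1]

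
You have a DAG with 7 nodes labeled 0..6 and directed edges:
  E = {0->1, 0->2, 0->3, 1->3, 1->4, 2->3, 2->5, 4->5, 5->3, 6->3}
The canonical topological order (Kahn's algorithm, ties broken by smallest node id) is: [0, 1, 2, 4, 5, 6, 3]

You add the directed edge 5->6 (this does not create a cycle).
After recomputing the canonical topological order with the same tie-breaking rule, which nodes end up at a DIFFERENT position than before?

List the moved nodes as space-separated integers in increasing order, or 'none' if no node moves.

Old toposort: [0, 1, 2, 4, 5, 6, 3]
Added edge 5->6
Recompute Kahn (smallest-id tiebreak):
  initial in-degrees: [0, 1, 1, 5, 1, 2, 1]
  ready (indeg=0): [0]
  pop 0: indeg[1]->0; indeg[2]->0; indeg[3]->4 | ready=[1, 2] | order so far=[0]
  pop 1: indeg[3]->3; indeg[4]->0 | ready=[2, 4] | order so far=[0, 1]
  pop 2: indeg[3]->2; indeg[5]->1 | ready=[4] | order so far=[0, 1, 2]
  pop 4: indeg[5]->0 | ready=[5] | order so far=[0, 1, 2, 4]
  pop 5: indeg[3]->1; indeg[6]->0 | ready=[6] | order so far=[0, 1, 2, 4, 5]
  pop 6: indeg[3]->0 | ready=[3] | order so far=[0, 1, 2, 4, 5, 6]
  pop 3: no out-edges | ready=[] | order so far=[0, 1, 2, 4, 5, 6, 3]
New canonical toposort: [0, 1, 2, 4, 5, 6, 3]
Compare positions:
  Node 0: index 0 -> 0 (same)
  Node 1: index 1 -> 1 (same)
  Node 2: index 2 -> 2 (same)
  Node 3: index 6 -> 6 (same)
  Node 4: index 3 -> 3 (same)
  Node 5: index 4 -> 4 (same)
  Node 6: index 5 -> 5 (same)
Nodes that changed position: none

Answer: none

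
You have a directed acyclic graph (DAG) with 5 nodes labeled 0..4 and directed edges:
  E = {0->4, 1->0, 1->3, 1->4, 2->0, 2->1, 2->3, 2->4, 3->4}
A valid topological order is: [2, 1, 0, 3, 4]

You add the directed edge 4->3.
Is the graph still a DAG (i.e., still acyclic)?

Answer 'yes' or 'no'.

Answer: no

Derivation:
Given toposort: [2, 1, 0, 3, 4]
Position of 4: index 4; position of 3: index 3
New edge 4->3: backward (u after v in old order)
Backward edge: old toposort is now invalid. Check if this creates a cycle.
Does 3 already reach 4? Reachable from 3: [3, 4]. YES -> cycle!
Still a DAG? no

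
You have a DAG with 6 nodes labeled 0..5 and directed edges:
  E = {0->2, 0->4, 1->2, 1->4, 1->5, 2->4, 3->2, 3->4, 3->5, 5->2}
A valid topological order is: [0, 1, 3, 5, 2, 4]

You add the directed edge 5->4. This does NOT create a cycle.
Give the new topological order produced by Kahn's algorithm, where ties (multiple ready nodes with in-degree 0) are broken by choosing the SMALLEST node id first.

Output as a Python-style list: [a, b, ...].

Answer: [0, 1, 3, 5, 2, 4]

Derivation:
Old toposort: [0, 1, 3, 5, 2, 4]
Added edge: 5->4
Position of 5 (3) < position of 4 (5). Old order still valid.
Run Kahn's algorithm (break ties by smallest node id):
  initial in-degrees: [0, 0, 4, 0, 5, 2]
  ready (indeg=0): [0, 1, 3]
  pop 0: indeg[2]->3; indeg[4]->4 | ready=[1, 3] | order so far=[0]
  pop 1: indeg[2]->2; indeg[4]->3; indeg[5]->1 | ready=[3] | order so far=[0, 1]
  pop 3: indeg[2]->1; indeg[4]->2; indeg[5]->0 | ready=[5] | order so far=[0, 1, 3]
  pop 5: indeg[2]->0; indeg[4]->1 | ready=[2] | order so far=[0, 1, 3, 5]
  pop 2: indeg[4]->0 | ready=[4] | order so far=[0, 1, 3, 5, 2]
  pop 4: no out-edges | ready=[] | order so far=[0, 1, 3, 5, 2, 4]
  Result: [0, 1, 3, 5, 2, 4]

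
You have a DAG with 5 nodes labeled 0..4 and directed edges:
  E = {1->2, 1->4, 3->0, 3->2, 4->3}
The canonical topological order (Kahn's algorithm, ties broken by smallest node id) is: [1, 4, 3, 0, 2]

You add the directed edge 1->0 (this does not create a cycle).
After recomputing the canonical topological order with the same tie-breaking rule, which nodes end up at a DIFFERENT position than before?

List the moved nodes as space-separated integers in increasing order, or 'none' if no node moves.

Old toposort: [1, 4, 3, 0, 2]
Added edge 1->0
Recompute Kahn (smallest-id tiebreak):
  initial in-degrees: [2, 0, 2, 1, 1]
  ready (indeg=0): [1]
  pop 1: indeg[0]->1; indeg[2]->1; indeg[4]->0 | ready=[4] | order so far=[1]
  pop 4: indeg[3]->0 | ready=[3] | order so far=[1, 4]
  pop 3: indeg[0]->0; indeg[2]->0 | ready=[0, 2] | order so far=[1, 4, 3]
  pop 0: no out-edges | ready=[2] | order so far=[1, 4, 3, 0]
  pop 2: no out-edges | ready=[] | order so far=[1, 4, 3, 0, 2]
New canonical toposort: [1, 4, 3, 0, 2]
Compare positions:
  Node 0: index 3 -> 3 (same)
  Node 1: index 0 -> 0 (same)
  Node 2: index 4 -> 4 (same)
  Node 3: index 2 -> 2 (same)
  Node 4: index 1 -> 1 (same)
Nodes that changed position: none

Answer: none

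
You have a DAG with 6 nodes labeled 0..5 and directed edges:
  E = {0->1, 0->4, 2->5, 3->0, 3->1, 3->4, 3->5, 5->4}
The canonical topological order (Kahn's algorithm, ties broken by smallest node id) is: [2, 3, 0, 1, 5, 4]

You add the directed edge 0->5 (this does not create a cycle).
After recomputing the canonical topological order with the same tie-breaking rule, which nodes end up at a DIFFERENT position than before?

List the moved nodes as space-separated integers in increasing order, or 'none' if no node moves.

Answer: none

Derivation:
Old toposort: [2, 3, 0, 1, 5, 4]
Added edge 0->5
Recompute Kahn (smallest-id tiebreak):
  initial in-degrees: [1, 2, 0, 0, 3, 3]
  ready (indeg=0): [2, 3]
  pop 2: indeg[5]->2 | ready=[3] | order so far=[2]
  pop 3: indeg[0]->0; indeg[1]->1; indeg[4]->2; indeg[5]->1 | ready=[0] | order so far=[2, 3]
  pop 0: indeg[1]->0; indeg[4]->1; indeg[5]->0 | ready=[1, 5] | order so far=[2, 3, 0]
  pop 1: no out-edges | ready=[5] | order so far=[2, 3, 0, 1]
  pop 5: indeg[4]->0 | ready=[4] | order so far=[2, 3, 0, 1, 5]
  pop 4: no out-edges | ready=[] | order so far=[2, 3, 0, 1, 5, 4]
New canonical toposort: [2, 3, 0, 1, 5, 4]
Compare positions:
  Node 0: index 2 -> 2 (same)
  Node 1: index 3 -> 3 (same)
  Node 2: index 0 -> 0 (same)
  Node 3: index 1 -> 1 (same)
  Node 4: index 5 -> 5 (same)
  Node 5: index 4 -> 4 (same)
Nodes that changed position: none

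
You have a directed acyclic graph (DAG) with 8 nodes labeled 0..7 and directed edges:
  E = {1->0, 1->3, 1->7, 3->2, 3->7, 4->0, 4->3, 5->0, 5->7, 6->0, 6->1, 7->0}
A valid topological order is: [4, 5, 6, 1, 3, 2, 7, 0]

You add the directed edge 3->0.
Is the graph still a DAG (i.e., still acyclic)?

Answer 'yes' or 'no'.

Answer: yes

Derivation:
Given toposort: [4, 5, 6, 1, 3, 2, 7, 0]
Position of 3: index 4; position of 0: index 7
New edge 3->0: forward
Forward edge: respects the existing order. Still a DAG, same toposort still valid.
Still a DAG? yes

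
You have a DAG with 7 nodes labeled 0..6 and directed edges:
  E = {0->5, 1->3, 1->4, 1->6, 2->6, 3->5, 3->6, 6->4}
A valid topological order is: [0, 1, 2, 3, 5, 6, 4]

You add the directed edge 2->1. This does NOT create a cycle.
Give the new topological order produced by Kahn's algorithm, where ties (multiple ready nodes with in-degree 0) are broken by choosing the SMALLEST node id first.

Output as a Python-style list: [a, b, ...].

Answer: [0, 2, 1, 3, 5, 6, 4]

Derivation:
Old toposort: [0, 1, 2, 3, 5, 6, 4]
Added edge: 2->1
Position of 2 (2) > position of 1 (1). Must reorder: 2 must now come before 1.
Run Kahn's algorithm (break ties by smallest node id):
  initial in-degrees: [0, 1, 0, 1, 2, 2, 3]
  ready (indeg=0): [0, 2]
  pop 0: indeg[5]->1 | ready=[2] | order so far=[0]
  pop 2: indeg[1]->0; indeg[6]->2 | ready=[1] | order so far=[0, 2]
  pop 1: indeg[3]->0; indeg[4]->1; indeg[6]->1 | ready=[3] | order so far=[0, 2, 1]
  pop 3: indeg[5]->0; indeg[6]->0 | ready=[5, 6] | order so far=[0, 2, 1, 3]
  pop 5: no out-edges | ready=[6] | order so far=[0, 2, 1, 3, 5]
  pop 6: indeg[4]->0 | ready=[4] | order so far=[0, 2, 1, 3, 5, 6]
  pop 4: no out-edges | ready=[] | order so far=[0, 2, 1, 3, 5, 6, 4]
  Result: [0, 2, 1, 3, 5, 6, 4]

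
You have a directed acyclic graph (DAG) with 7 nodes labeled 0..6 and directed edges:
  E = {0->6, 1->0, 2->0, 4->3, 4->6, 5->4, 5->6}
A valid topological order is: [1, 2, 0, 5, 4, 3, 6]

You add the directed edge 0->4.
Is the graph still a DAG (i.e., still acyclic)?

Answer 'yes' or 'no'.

Given toposort: [1, 2, 0, 5, 4, 3, 6]
Position of 0: index 2; position of 4: index 4
New edge 0->4: forward
Forward edge: respects the existing order. Still a DAG, same toposort still valid.
Still a DAG? yes

Answer: yes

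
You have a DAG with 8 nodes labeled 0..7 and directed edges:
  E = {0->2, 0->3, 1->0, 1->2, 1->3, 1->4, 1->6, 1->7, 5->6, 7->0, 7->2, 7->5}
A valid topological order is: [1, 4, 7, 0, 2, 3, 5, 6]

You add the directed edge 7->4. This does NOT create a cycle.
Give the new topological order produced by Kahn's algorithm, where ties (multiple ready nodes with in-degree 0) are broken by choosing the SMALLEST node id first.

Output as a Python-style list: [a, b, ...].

Answer: [1, 7, 0, 2, 3, 4, 5, 6]

Derivation:
Old toposort: [1, 4, 7, 0, 2, 3, 5, 6]
Added edge: 7->4
Position of 7 (2) > position of 4 (1). Must reorder: 7 must now come before 4.
Run Kahn's algorithm (break ties by smallest node id):
  initial in-degrees: [2, 0, 3, 2, 2, 1, 2, 1]
  ready (indeg=0): [1]
  pop 1: indeg[0]->1; indeg[2]->2; indeg[3]->1; indeg[4]->1; indeg[6]->1; indeg[7]->0 | ready=[7] | order so far=[1]
  pop 7: indeg[0]->0; indeg[2]->1; indeg[4]->0; indeg[5]->0 | ready=[0, 4, 5] | order so far=[1, 7]
  pop 0: indeg[2]->0; indeg[3]->0 | ready=[2, 3, 4, 5] | order so far=[1, 7, 0]
  pop 2: no out-edges | ready=[3, 4, 5] | order so far=[1, 7, 0, 2]
  pop 3: no out-edges | ready=[4, 5] | order so far=[1, 7, 0, 2, 3]
  pop 4: no out-edges | ready=[5] | order so far=[1, 7, 0, 2, 3, 4]
  pop 5: indeg[6]->0 | ready=[6] | order so far=[1, 7, 0, 2, 3, 4, 5]
  pop 6: no out-edges | ready=[] | order so far=[1, 7, 0, 2, 3, 4, 5, 6]
  Result: [1, 7, 0, 2, 3, 4, 5, 6]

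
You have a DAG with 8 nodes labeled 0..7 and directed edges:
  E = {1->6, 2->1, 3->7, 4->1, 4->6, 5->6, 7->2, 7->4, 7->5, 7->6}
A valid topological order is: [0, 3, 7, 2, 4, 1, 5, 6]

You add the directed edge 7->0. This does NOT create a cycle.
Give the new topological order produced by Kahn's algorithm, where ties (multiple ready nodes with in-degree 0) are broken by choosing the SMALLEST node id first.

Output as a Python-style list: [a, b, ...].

Answer: [3, 7, 0, 2, 4, 1, 5, 6]

Derivation:
Old toposort: [0, 3, 7, 2, 4, 1, 5, 6]
Added edge: 7->0
Position of 7 (2) > position of 0 (0). Must reorder: 7 must now come before 0.
Run Kahn's algorithm (break ties by smallest node id):
  initial in-degrees: [1, 2, 1, 0, 1, 1, 4, 1]
  ready (indeg=0): [3]
  pop 3: indeg[7]->0 | ready=[7] | order so far=[3]
  pop 7: indeg[0]->0; indeg[2]->0; indeg[4]->0; indeg[5]->0; indeg[6]->3 | ready=[0, 2, 4, 5] | order so far=[3, 7]
  pop 0: no out-edges | ready=[2, 4, 5] | order so far=[3, 7, 0]
  pop 2: indeg[1]->1 | ready=[4, 5] | order so far=[3, 7, 0, 2]
  pop 4: indeg[1]->0; indeg[6]->2 | ready=[1, 5] | order so far=[3, 7, 0, 2, 4]
  pop 1: indeg[6]->1 | ready=[5] | order so far=[3, 7, 0, 2, 4, 1]
  pop 5: indeg[6]->0 | ready=[6] | order so far=[3, 7, 0, 2, 4, 1, 5]
  pop 6: no out-edges | ready=[] | order so far=[3, 7, 0, 2, 4, 1, 5, 6]
  Result: [3, 7, 0, 2, 4, 1, 5, 6]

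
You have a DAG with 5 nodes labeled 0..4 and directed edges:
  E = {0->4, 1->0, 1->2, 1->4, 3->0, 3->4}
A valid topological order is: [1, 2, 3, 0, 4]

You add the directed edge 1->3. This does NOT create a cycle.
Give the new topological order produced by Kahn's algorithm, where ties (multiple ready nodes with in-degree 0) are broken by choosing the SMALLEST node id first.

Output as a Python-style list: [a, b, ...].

Old toposort: [1, 2, 3, 0, 4]
Added edge: 1->3
Position of 1 (0) < position of 3 (2). Old order still valid.
Run Kahn's algorithm (break ties by smallest node id):
  initial in-degrees: [2, 0, 1, 1, 3]
  ready (indeg=0): [1]
  pop 1: indeg[0]->1; indeg[2]->0; indeg[3]->0; indeg[4]->2 | ready=[2, 3] | order so far=[1]
  pop 2: no out-edges | ready=[3] | order so far=[1, 2]
  pop 3: indeg[0]->0; indeg[4]->1 | ready=[0] | order so far=[1, 2, 3]
  pop 0: indeg[4]->0 | ready=[4] | order so far=[1, 2, 3, 0]
  pop 4: no out-edges | ready=[] | order so far=[1, 2, 3, 0, 4]
  Result: [1, 2, 3, 0, 4]

Answer: [1, 2, 3, 0, 4]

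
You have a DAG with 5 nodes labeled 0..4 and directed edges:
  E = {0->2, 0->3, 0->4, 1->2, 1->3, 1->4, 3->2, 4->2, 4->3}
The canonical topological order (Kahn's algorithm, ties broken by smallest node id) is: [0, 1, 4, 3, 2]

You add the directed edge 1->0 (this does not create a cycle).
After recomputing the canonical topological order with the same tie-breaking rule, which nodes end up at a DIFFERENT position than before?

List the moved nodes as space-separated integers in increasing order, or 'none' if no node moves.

Old toposort: [0, 1, 4, 3, 2]
Added edge 1->0
Recompute Kahn (smallest-id tiebreak):
  initial in-degrees: [1, 0, 4, 3, 2]
  ready (indeg=0): [1]
  pop 1: indeg[0]->0; indeg[2]->3; indeg[3]->2; indeg[4]->1 | ready=[0] | order so far=[1]
  pop 0: indeg[2]->2; indeg[3]->1; indeg[4]->0 | ready=[4] | order so far=[1, 0]
  pop 4: indeg[2]->1; indeg[3]->0 | ready=[3] | order so far=[1, 0, 4]
  pop 3: indeg[2]->0 | ready=[2] | order so far=[1, 0, 4, 3]
  pop 2: no out-edges | ready=[] | order so far=[1, 0, 4, 3, 2]
New canonical toposort: [1, 0, 4, 3, 2]
Compare positions:
  Node 0: index 0 -> 1 (moved)
  Node 1: index 1 -> 0 (moved)
  Node 2: index 4 -> 4 (same)
  Node 3: index 3 -> 3 (same)
  Node 4: index 2 -> 2 (same)
Nodes that changed position: 0 1

Answer: 0 1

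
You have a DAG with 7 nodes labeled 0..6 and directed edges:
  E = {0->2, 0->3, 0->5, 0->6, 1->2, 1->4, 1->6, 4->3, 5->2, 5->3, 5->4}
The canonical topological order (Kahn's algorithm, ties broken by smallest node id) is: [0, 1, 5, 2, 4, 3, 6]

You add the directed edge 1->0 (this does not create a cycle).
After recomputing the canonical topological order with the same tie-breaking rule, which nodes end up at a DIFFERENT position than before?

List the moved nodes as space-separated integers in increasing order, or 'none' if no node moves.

Old toposort: [0, 1, 5, 2, 4, 3, 6]
Added edge 1->0
Recompute Kahn (smallest-id tiebreak):
  initial in-degrees: [1, 0, 3, 3, 2, 1, 2]
  ready (indeg=0): [1]
  pop 1: indeg[0]->0; indeg[2]->2; indeg[4]->1; indeg[6]->1 | ready=[0] | order so far=[1]
  pop 0: indeg[2]->1; indeg[3]->2; indeg[5]->0; indeg[6]->0 | ready=[5, 6] | order so far=[1, 0]
  pop 5: indeg[2]->0; indeg[3]->1; indeg[4]->0 | ready=[2, 4, 6] | order so far=[1, 0, 5]
  pop 2: no out-edges | ready=[4, 6] | order so far=[1, 0, 5, 2]
  pop 4: indeg[3]->0 | ready=[3, 6] | order so far=[1, 0, 5, 2, 4]
  pop 3: no out-edges | ready=[6] | order so far=[1, 0, 5, 2, 4, 3]
  pop 6: no out-edges | ready=[] | order so far=[1, 0, 5, 2, 4, 3, 6]
New canonical toposort: [1, 0, 5, 2, 4, 3, 6]
Compare positions:
  Node 0: index 0 -> 1 (moved)
  Node 1: index 1 -> 0 (moved)
  Node 2: index 3 -> 3 (same)
  Node 3: index 5 -> 5 (same)
  Node 4: index 4 -> 4 (same)
  Node 5: index 2 -> 2 (same)
  Node 6: index 6 -> 6 (same)
Nodes that changed position: 0 1

Answer: 0 1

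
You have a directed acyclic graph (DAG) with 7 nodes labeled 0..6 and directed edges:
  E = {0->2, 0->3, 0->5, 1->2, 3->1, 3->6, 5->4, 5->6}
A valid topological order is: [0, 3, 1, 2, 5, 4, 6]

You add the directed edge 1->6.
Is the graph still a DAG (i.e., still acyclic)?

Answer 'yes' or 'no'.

Answer: yes

Derivation:
Given toposort: [0, 3, 1, 2, 5, 4, 6]
Position of 1: index 2; position of 6: index 6
New edge 1->6: forward
Forward edge: respects the existing order. Still a DAG, same toposort still valid.
Still a DAG? yes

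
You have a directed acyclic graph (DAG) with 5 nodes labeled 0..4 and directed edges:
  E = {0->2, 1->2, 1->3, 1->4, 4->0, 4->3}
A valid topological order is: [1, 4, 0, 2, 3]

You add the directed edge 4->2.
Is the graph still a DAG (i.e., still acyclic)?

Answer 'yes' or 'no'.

Answer: yes

Derivation:
Given toposort: [1, 4, 0, 2, 3]
Position of 4: index 1; position of 2: index 3
New edge 4->2: forward
Forward edge: respects the existing order. Still a DAG, same toposort still valid.
Still a DAG? yes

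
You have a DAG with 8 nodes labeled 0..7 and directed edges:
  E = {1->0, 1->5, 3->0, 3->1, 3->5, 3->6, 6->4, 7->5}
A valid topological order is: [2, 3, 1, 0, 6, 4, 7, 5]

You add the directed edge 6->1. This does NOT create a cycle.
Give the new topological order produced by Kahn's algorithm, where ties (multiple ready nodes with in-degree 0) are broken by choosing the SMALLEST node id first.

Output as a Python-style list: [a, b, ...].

Answer: [2, 3, 6, 1, 0, 4, 7, 5]

Derivation:
Old toposort: [2, 3, 1, 0, 6, 4, 7, 5]
Added edge: 6->1
Position of 6 (4) > position of 1 (2). Must reorder: 6 must now come before 1.
Run Kahn's algorithm (break ties by smallest node id):
  initial in-degrees: [2, 2, 0, 0, 1, 3, 1, 0]
  ready (indeg=0): [2, 3, 7]
  pop 2: no out-edges | ready=[3, 7] | order so far=[2]
  pop 3: indeg[0]->1; indeg[1]->1; indeg[5]->2; indeg[6]->0 | ready=[6, 7] | order so far=[2, 3]
  pop 6: indeg[1]->0; indeg[4]->0 | ready=[1, 4, 7] | order so far=[2, 3, 6]
  pop 1: indeg[0]->0; indeg[5]->1 | ready=[0, 4, 7] | order so far=[2, 3, 6, 1]
  pop 0: no out-edges | ready=[4, 7] | order so far=[2, 3, 6, 1, 0]
  pop 4: no out-edges | ready=[7] | order so far=[2, 3, 6, 1, 0, 4]
  pop 7: indeg[5]->0 | ready=[5] | order so far=[2, 3, 6, 1, 0, 4, 7]
  pop 5: no out-edges | ready=[] | order so far=[2, 3, 6, 1, 0, 4, 7, 5]
  Result: [2, 3, 6, 1, 0, 4, 7, 5]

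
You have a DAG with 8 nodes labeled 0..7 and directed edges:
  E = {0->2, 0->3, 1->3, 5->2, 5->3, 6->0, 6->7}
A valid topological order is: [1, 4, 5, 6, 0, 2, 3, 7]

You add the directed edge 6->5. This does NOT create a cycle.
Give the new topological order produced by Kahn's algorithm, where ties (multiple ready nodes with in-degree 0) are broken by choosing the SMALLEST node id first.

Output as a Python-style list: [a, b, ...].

Old toposort: [1, 4, 5, 6, 0, 2, 3, 7]
Added edge: 6->5
Position of 6 (3) > position of 5 (2). Must reorder: 6 must now come before 5.
Run Kahn's algorithm (break ties by smallest node id):
  initial in-degrees: [1, 0, 2, 3, 0, 1, 0, 1]
  ready (indeg=0): [1, 4, 6]
  pop 1: indeg[3]->2 | ready=[4, 6] | order so far=[1]
  pop 4: no out-edges | ready=[6] | order so far=[1, 4]
  pop 6: indeg[0]->0; indeg[5]->0; indeg[7]->0 | ready=[0, 5, 7] | order so far=[1, 4, 6]
  pop 0: indeg[2]->1; indeg[3]->1 | ready=[5, 7] | order so far=[1, 4, 6, 0]
  pop 5: indeg[2]->0; indeg[3]->0 | ready=[2, 3, 7] | order so far=[1, 4, 6, 0, 5]
  pop 2: no out-edges | ready=[3, 7] | order so far=[1, 4, 6, 0, 5, 2]
  pop 3: no out-edges | ready=[7] | order so far=[1, 4, 6, 0, 5, 2, 3]
  pop 7: no out-edges | ready=[] | order so far=[1, 4, 6, 0, 5, 2, 3, 7]
  Result: [1, 4, 6, 0, 5, 2, 3, 7]

Answer: [1, 4, 6, 0, 5, 2, 3, 7]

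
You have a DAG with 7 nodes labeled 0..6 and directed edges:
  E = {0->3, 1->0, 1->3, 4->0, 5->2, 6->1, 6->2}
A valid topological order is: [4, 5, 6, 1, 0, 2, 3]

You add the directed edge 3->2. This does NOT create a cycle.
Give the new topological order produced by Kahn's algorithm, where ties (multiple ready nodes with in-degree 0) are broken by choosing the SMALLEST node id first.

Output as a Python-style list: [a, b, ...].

Old toposort: [4, 5, 6, 1, 0, 2, 3]
Added edge: 3->2
Position of 3 (6) > position of 2 (5). Must reorder: 3 must now come before 2.
Run Kahn's algorithm (break ties by smallest node id):
  initial in-degrees: [2, 1, 3, 2, 0, 0, 0]
  ready (indeg=0): [4, 5, 6]
  pop 4: indeg[0]->1 | ready=[5, 6] | order so far=[4]
  pop 5: indeg[2]->2 | ready=[6] | order so far=[4, 5]
  pop 6: indeg[1]->0; indeg[2]->1 | ready=[1] | order so far=[4, 5, 6]
  pop 1: indeg[0]->0; indeg[3]->1 | ready=[0] | order so far=[4, 5, 6, 1]
  pop 0: indeg[3]->0 | ready=[3] | order so far=[4, 5, 6, 1, 0]
  pop 3: indeg[2]->0 | ready=[2] | order so far=[4, 5, 6, 1, 0, 3]
  pop 2: no out-edges | ready=[] | order so far=[4, 5, 6, 1, 0, 3, 2]
  Result: [4, 5, 6, 1, 0, 3, 2]

Answer: [4, 5, 6, 1, 0, 3, 2]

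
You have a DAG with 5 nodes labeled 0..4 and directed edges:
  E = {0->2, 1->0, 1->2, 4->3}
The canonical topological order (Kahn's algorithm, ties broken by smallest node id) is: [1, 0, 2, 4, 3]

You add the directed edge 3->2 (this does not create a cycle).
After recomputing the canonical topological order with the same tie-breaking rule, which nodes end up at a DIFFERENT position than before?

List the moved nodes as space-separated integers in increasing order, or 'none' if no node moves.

Old toposort: [1, 0, 2, 4, 3]
Added edge 3->2
Recompute Kahn (smallest-id tiebreak):
  initial in-degrees: [1, 0, 3, 1, 0]
  ready (indeg=0): [1, 4]
  pop 1: indeg[0]->0; indeg[2]->2 | ready=[0, 4] | order so far=[1]
  pop 0: indeg[2]->1 | ready=[4] | order so far=[1, 0]
  pop 4: indeg[3]->0 | ready=[3] | order so far=[1, 0, 4]
  pop 3: indeg[2]->0 | ready=[2] | order so far=[1, 0, 4, 3]
  pop 2: no out-edges | ready=[] | order so far=[1, 0, 4, 3, 2]
New canonical toposort: [1, 0, 4, 3, 2]
Compare positions:
  Node 0: index 1 -> 1 (same)
  Node 1: index 0 -> 0 (same)
  Node 2: index 2 -> 4 (moved)
  Node 3: index 4 -> 3 (moved)
  Node 4: index 3 -> 2 (moved)
Nodes that changed position: 2 3 4

Answer: 2 3 4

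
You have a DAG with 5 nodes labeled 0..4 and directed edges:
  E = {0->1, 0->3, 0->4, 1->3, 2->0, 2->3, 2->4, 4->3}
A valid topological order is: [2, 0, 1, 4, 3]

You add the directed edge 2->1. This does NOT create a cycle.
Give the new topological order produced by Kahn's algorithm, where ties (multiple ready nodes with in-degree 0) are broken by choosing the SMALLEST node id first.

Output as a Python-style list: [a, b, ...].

Old toposort: [2, 0, 1, 4, 3]
Added edge: 2->1
Position of 2 (0) < position of 1 (2). Old order still valid.
Run Kahn's algorithm (break ties by smallest node id):
  initial in-degrees: [1, 2, 0, 4, 2]
  ready (indeg=0): [2]
  pop 2: indeg[0]->0; indeg[1]->1; indeg[3]->3; indeg[4]->1 | ready=[0] | order so far=[2]
  pop 0: indeg[1]->0; indeg[3]->2; indeg[4]->0 | ready=[1, 4] | order so far=[2, 0]
  pop 1: indeg[3]->1 | ready=[4] | order so far=[2, 0, 1]
  pop 4: indeg[3]->0 | ready=[3] | order so far=[2, 0, 1, 4]
  pop 3: no out-edges | ready=[] | order so far=[2, 0, 1, 4, 3]
  Result: [2, 0, 1, 4, 3]

Answer: [2, 0, 1, 4, 3]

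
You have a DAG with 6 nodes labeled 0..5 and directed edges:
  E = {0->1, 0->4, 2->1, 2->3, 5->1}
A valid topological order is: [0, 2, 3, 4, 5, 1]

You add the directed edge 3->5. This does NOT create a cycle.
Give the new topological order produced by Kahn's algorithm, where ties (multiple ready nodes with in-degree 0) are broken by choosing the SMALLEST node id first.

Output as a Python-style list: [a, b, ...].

Answer: [0, 2, 3, 4, 5, 1]

Derivation:
Old toposort: [0, 2, 3, 4, 5, 1]
Added edge: 3->5
Position of 3 (2) < position of 5 (4). Old order still valid.
Run Kahn's algorithm (break ties by smallest node id):
  initial in-degrees: [0, 3, 0, 1, 1, 1]
  ready (indeg=0): [0, 2]
  pop 0: indeg[1]->2; indeg[4]->0 | ready=[2, 4] | order so far=[0]
  pop 2: indeg[1]->1; indeg[3]->0 | ready=[3, 4] | order so far=[0, 2]
  pop 3: indeg[5]->0 | ready=[4, 5] | order so far=[0, 2, 3]
  pop 4: no out-edges | ready=[5] | order so far=[0, 2, 3, 4]
  pop 5: indeg[1]->0 | ready=[1] | order so far=[0, 2, 3, 4, 5]
  pop 1: no out-edges | ready=[] | order so far=[0, 2, 3, 4, 5, 1]
  Result: [0, 2, 3, 4, 5, 1]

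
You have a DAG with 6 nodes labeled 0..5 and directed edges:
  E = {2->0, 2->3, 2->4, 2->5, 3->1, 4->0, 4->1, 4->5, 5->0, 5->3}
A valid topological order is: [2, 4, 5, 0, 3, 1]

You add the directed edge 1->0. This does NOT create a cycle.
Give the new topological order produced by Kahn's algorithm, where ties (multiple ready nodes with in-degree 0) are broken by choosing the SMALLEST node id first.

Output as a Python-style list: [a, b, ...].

Old toposort: [2, 4, 5, 0, 3, 1]
Added edge: 1->0
Position of 1 (5) > position of 0 (3). Must reorder: 1 must now come before 0.
Run Kahn's algorithm (break ties by smallest node id):
  initial in-degrees: [4, 2, 0, 2, 1, 2]
  ready (indeg=0): [2]
  pop 2: indeg[0]->3; indeg[3]->1; indeg[4]->0; indeg[5]->1 | ready=[4] | order so far=[2]
  pop 4: indeg[0]->2; indeg[1]->1; indeg[5]->0 | ready=[5] | order so far=[2, 4]
  pop 5: indeg[0]->1; indeg[3]->0 | ready=[3] | order so far=[2, 4, 5]
  pop 3: indeg[1]->0 | ready=[1] | order so far=[2, 4, 5, 3]
  pop 1: indeg[0]->0 | ready=[0] | order so far=[2, 4, 5, 3, 1]
  pop 0: no out-edges | ready=[] | order so far=[2, 4, 5, 3, 1, 0]
  Result: [2, 4, 5, 3, 1, 0]

Answer: [2, 4, 5, 3, 1, 0]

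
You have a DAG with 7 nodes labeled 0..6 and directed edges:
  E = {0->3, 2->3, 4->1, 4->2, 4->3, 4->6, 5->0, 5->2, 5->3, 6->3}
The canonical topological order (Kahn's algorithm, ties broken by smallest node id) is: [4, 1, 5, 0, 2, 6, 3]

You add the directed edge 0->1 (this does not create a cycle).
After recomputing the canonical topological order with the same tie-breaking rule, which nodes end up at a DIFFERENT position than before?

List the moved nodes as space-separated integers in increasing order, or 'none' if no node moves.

Old toposort: [4, 1, 5, 0, 2, 6, 3]
Added edge 0->1
Recompute Kahn (smallest-id tiebreak):
  initial in-degrees: [1, 2, 2, 5, 0, 0, 1]
  ready (indeg=0): [4, 5]
  pop 4: indeg[1]->1; indeg[2]->1; indeg[3]->4; indeg[6]->0 | ready=[5, 6] | order so far=[4]
  pop 5: indeg[0]->0; indeg[2]->0; indeg[3]->3 | ready=[0, 2, 6] | order so far=[4, 5]
  pop 0: indeg[1]->0; indeg[3]->2 | ready=[1, 2, 6] | order so far=[4, 5, 0]
  pop 1: no out-edges | ready=[2, 6] | order so far=[4, 5, 0, 1]
  pop 2: indeg[3]->1 | ready=[6] | order so far=[4, 5, 0, 1, 2]
  pop 6: indeg[3]->0 | ready=[3] | order so far=[4, 5, 0, 1, 2, 6]
  pop 3: no out-edges | ready=[] | order so far=[4, 5, 0, 1, 2, 6, 3]
New canonical toposort: [4, 5, 0, 1, 2, 6, 3]
Compare positions:
  Node 0: index 3 -> 2 (moved)
  Node 1: index 1 -> 3 (moved)
  Node 2: index 4 -> 4 (same)
  Node 3: index 6 -> 6 (same)
  Node 4: index 0 -> 0 (same)
  Node 5: index 2 -> 1 (moved)
  Node 6: index 5 -> 5 (same)
Nodes that changed position: 0 1 5

Answer: 0 1 5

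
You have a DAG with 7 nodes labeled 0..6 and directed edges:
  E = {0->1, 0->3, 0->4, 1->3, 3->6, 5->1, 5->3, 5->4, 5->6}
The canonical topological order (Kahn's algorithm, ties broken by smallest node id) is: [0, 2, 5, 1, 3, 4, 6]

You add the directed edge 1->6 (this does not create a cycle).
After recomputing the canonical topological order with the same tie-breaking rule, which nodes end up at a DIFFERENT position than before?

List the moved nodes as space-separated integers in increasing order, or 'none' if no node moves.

Answer: none

Derivation:
Old toposort: [0, 2, 5, 1, 3, 4, 6]
Added edge 1->6
Recompute Kahn (smallest-id tiebreak):
  initial in-degrees: [0, 2, 0, 3, 2, 0, 3]
  ready (indeg=0): [0, 2, 5]
  pop 0: indeg[1]->1; indeg[3]->2; indeg[4]->1 | ready=[2, 5] | order so far=[0]
  pop 2: no out-edges | ready=[5] | order so far=[0, 2]
  pop 5: indeg[1]->0; indeg[3]->1; indeg[4]->0; indeg[6]->2 | ready=[1, 4] | order so far=[0, 2, 5]
  pop 1: indeg[3]->0; indeg[6]->1 | ready=[3, 4] | order so far=[0, 2, 5, 1]
  pop 3: indeg[6]->0 | ready=[4, 6] | order so far=[0, 2, 5, 1, 3]
  pop 4: no out-edges | ready=[6] | order so far=[0, 2, 5, 1, 3, 4]
  pop 6: no out-edges | ready=[] | order so far=[0, 2, 5, 1, 3, 4, 6]
New canonical toposort: [0, 2, 5, 1, 3, 4, 6]
Compare positions:
  Node 0: index 0 -> 0 (same)
  Node 1: index 3 -> 3 (same)
  Node 2: index 1 -> 1 (same)
  Node 3: index 4 -> 4 (same)
  Node 4: index 5 -> 5 (same)
  Node 5: index 2 -> 2 (same)
  Node 6: index 6 -> 6 (same)
Nodes that changed position: none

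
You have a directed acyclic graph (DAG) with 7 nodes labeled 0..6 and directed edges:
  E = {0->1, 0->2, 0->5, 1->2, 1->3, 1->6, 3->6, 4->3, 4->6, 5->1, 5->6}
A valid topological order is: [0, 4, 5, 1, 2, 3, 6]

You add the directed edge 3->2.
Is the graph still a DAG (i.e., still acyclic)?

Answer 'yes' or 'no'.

Given toposort: [0, 4, 5, 1, 2, 3, 6]
Position of 3: index 5; position of 2: index 4
New edge 3->2: backward (u after v in old order)
Backward edge: old toposort is now invalid. Check if this creates a cycle.
Does 2 already reach 3? Reachable from 2: [2]. NO -> still a DAG (reorder needed).
Still a DAG? yes

Answer: yes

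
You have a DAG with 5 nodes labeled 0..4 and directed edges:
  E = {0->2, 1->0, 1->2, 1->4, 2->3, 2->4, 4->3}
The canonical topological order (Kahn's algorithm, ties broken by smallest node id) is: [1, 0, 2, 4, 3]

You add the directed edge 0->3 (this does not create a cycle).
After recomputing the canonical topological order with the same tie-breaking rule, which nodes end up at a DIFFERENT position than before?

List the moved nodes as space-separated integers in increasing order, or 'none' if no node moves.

Old toposort: [1, 0, 2, 4, 3]
Added edge 0->3
Recompute Kahn (smallest-id tiebreak):
  initial in-degrees: [1, 0, 2, 3, 2]
  ready (indeg=0): [1]
  pop 1: indeg[0]->0; indeg[2]->1; indeg[4]->1 | ready=[0] | order so far=[1]
  pop 0: indeg[2]->0; indeg[3]->2 | ready=[2] | order so far=[1, 0]
  pop 2: indeg[3]->1; indeg[4]->0 | ready=[4] | order so far=[1, 0, 2]
  pop 4: indeg[3]->0 | ready=[3] | order so far=[1, 0, 2, 4]
  pop 3: no out-edges | ready=[] | order so far=[1, 0, 2, 4, 3]
New canonical toposort: [1, 0, 2, 4, 3]
Compare positions:
  Node 0: index 1 -> 1 (same)
  Node 1: index 0 -> 0 (same)
  Node 2: index 2 -> 2 (same)
  Node 3: index 4 -> 4 (same)
  Node 4: index 3 -> 3 (same)
Nodes that changed position: none

Answer: none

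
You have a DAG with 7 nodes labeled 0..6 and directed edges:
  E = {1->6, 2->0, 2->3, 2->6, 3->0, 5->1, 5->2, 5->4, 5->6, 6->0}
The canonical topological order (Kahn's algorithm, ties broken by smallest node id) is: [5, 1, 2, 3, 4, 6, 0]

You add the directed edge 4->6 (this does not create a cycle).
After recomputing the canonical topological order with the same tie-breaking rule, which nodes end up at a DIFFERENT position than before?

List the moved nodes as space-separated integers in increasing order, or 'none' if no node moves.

Old toposort: [5, 1, 2, 3, 4, 6, 0]
Added edge 4->6
Recompute Kahn (smallest-id tiebreak):
  initial in-degrees: [3, 1, 1, 1, 1, 0, 4]
  ready (indeg=0): [5]
  pop 5: indeg[1]->0; indeg[2]->0; indeg[4]->0; indeg[6]->3 | ready=[1, 2, 4] | order so far=[5]
  pop 1: indeg[6]->2 | ready=[2, 4] | order so far=[5, 1]
  pop 2: indeg[0]->2; indeg[3]->0; indeg[6]->1 | ready=[3, 4] | order so far=[5, 1, 2]
  pop 3: indeg[0]->1 | ready=[4] | order so far=[5, 1, 2, 3]
  pop 4: indeg[6]->0 | ready=[6] | order so far=[5, 1, 2, 3, 4]
  pop 6: indeg[0]->0 | ready=[0] | order so far=[5, 1, 2, 3, 4, 6]
  pop 0: no out-edges | ready=[] | order so far=[5, 1, 2, 3, 4, 6, 0]
New canonical toposort: [5, 1, 2, 3, 4, 6, 0]
Compare positions:
  Node 0: index 6 -> 6 (same)
  Node 1: index 1 -> 1 (same)
  Node 2: index 2 -> 2 (same)
  Node 3: index 3 -> 3 (same)
  Node 4: index 4 -> 4 (same)
  Node 5: index 0 -> 0 (same)
  Node 6: index 5 -> 5 (same)
Nodes that changed position: none

Answer: none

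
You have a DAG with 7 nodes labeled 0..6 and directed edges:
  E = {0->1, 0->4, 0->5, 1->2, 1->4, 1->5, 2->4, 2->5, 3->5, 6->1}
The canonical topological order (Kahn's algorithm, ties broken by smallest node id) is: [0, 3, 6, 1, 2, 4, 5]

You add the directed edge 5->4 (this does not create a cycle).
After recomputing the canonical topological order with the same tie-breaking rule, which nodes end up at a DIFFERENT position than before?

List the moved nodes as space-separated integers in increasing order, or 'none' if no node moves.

Old toposort: [0, 3, 6, 1, 2, 4, 5]
Added edge 5->4
Recompute Kahn (smallest-id tiebreak):
  initial in-degrees: [0, 2, 1, 0, 4, 4, 0]
  ready (indeg=0): [0, 3, 6]
  pop 0: indeg[1]->1; indeg[4]->3; indeg[5]->3 | ready=[3, 6] | order so far=[0]
  pop 3: indeg[5]->2 | ready=[6] | order so far=[0, 3]
  pop 6: indeg[1]->0 | ready=[1] | order so far=[0, 3, 6]
  pop 1: indeg[2]->0; indeg[4]->2; indeg[5]->1 | ready=[2] | order so far=[0, 3, 6, 1]
  pop 2: indeg[4]->1; indeg[5]->0 | ready=[5] | order so far=[0, 3, 6, 1, 2]
  pop 5: indeg[4]->0 | ready=[4] | order so far=[0, 3, 6, 1, 2, 5]
  pop 4: no out-edges | ready=[] | order so far=[0, 3, 6, 1, 2, 5, 4]
New canonical toposort: [0, 3, 6, 1, 2, 5, 4]
Compare positions:
  Node 0: index 0 -> 0 (same)
  Node 1: index 3 -> 3 (same)
  Node 2: index 4 -> 4 (same)
  Node 3: index 1 -> 1 (same)
  Node 4: index 5 -> 6 (moved)
  Node 5: index 6 -> 5 (moved)
  Node 6: index 2 -> 2 (same)
Nodes that changed position: 4 5

Answer: 4 5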